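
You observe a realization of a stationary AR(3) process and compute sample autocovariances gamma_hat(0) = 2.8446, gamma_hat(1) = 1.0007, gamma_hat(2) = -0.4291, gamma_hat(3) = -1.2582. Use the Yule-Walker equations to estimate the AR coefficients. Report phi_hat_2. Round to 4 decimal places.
\hat\phi_{2} = -0.1600

The Yule-Walker equations for an AR(p) process read, in matrix form,
  Gamma_p phi = r_p,   with   (Gamma_p)_{ij} = gamma(|i - j|),
                       (r_p)_i = gamma(i),   i,j = 1..p.
Substitute the sample gammas (Toeplitz matrix and right-hand side of size 3):
  Gamma_p = [[2.8446, 1.0007, -0.4291], [1.0007, 2.8446, 1.0007], [-0.4291, 1.0007, 2.8446]]
  r_p     = [1.0007, -0.4291, -1.2582]
Written out (R1..R3):
  (R1) 2.8446 phi_1 + 1.0007 phi_2 - 0.4291 phi_3 = 1.0007
  (R2) 1.0007 phi_1 + 2.8446 phi_2 + 1.0007 phi_3 = -0.4291
  (R3) -0.4291 phi_1 + 1.0007 phi_2 + 2.8446 phi_3 = -1.2582
Gaussian elimination:
  R2 <- R2 - (1.0007/2.8446) R1 = R2 - (0.351789) R1:  2.492564 phi_2 + 1.151653 phi_3 = -0.781136
  R3 <- R3 - (-0.4291/2.8446) R1 = R3 - (-0.150847) R1:  1.151653 phi_2 + 2.779871 phi_3 = -1.107247
  R3 <- R3 - (1.151653/2.492564) R2 = R3 - (0.462035) R2:  2.247767 phi_3 = -0.746335
Back-substitution:
  phi_hat_3 = -0.746335 / 2.247767 = -0.332034
  phi_hat_2 = (-0.781136 - (1.151653)(-0.332034)) / 2.492564 = -0.159975
  phi_hat_1 = (1.0007 - (1.0007)(-0.159975) - (-0.4291)(-0.332034)) / 2.8446 = 0.35798
So phi_hat = [0.3580, -0.1600, -0.3320].
Therefore phi_hat_2 = -0.1600.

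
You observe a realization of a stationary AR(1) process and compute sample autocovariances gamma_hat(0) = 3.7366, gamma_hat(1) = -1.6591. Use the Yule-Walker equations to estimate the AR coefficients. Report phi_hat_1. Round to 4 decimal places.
\hat\phi_{1} = -0.4440

The Yule-Walker equations for an AR(p) process read, in matrix form,
  Gamma_p phi = r_p,   with   (Gamma_p)_{ij} = gamma(|i - j|),
                       (r_p)_i = gamma(i),   i,j = 1..p.
Substitute the sample gammas (Toeplitz matrix and right-hand side of size 1):
  Gamma_p = [[3.7366]]
  r_p     = [-1.6591]
With p = 1 this is the single equation gamma(0) phi_1 = gamma(1):
  phi_hat_1 = gamma(1) / gamma(0) = -1.6591 / 3.7366 = -0.4440.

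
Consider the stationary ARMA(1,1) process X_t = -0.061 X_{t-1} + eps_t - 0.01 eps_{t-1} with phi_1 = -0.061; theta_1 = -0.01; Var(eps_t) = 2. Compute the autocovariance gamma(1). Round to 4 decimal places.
\gamma(1) = -0.1426

Multiply the model equation by X_{t-k} and take expectations. With theta_0 = psi_0 = 1 and psi_j the MA(infinity) weights, this gives
  gamma(k) - sum_i phi_i gamma(k-i) = c_k,
  c_k = sigma^2 * sum_{j=k..q} theta_j psi_{j-k}   (c_k = 0 for k > q),
using gamma(-m) = gamma(m).
psi-weights needed (psi_j = theta_j + sum_i phi_i psi_{j-i}):
  psi_1 = theta_1 + phi_1 = -0.01 + (-0.061) = -0.071
Right-hand sides:
  c_0 = sigma^2 (1 + theta_1 psi_1) = 2 * (1 + (-0.01)(-0.071)) = 2 * 1.00071 = 2.00142
  c_1 = sigma^2 theta_1 = 2 * (-0.01) = -0.02
  c_2 = 0
Equations for k = 0 and k = 1 (AR order 1):
  gamma(0) = phi_1 gamma(1) + c_0
  gamma(1) = phi_1 gamma(0) + c_1
Substituting the second into the first: gamma(0) (1 - phi_1^2) = c_0 + phi_1 c_1, so
  gamma(0) = (c_0 + phi_1 c_1) / (1 - phi_1^2) = (2.00142 + (-0.061)(-0.02)) / (1 - (-0.061)^2) = 2.00264 / 0.996279 = 2.01012.
  gamma(1) = phi_1 gamma(0) + c_1 = (-0.061)(2.01012) + (-0.02) = -0.142617.
Therefore gamma(1) = -0.1426 (to 4 decimal places).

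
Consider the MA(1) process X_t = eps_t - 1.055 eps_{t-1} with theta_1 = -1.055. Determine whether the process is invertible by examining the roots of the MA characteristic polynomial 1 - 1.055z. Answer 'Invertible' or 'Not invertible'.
\text{Not invertible}

The MA(q) characteristic polynomial is P(z) = 1 - 1.055z.
Invertibility requires all roots to lie outside the unit circle, i.e. |z| > 1 for every root.
This is linear in z: 1 + (-1.055) z = 0  =>  z = -1/(-1.055) = 0.947867,  |z| = 0.947867.
Moduli of all roots: 0.9479.
All moduli strictly greater than 1? No.
Verdict: Not invertible.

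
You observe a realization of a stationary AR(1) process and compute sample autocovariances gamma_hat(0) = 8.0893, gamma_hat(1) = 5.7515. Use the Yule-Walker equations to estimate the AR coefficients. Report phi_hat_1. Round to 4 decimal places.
\hat\phi_{1} = 0.7110

The Yule-Walker equations for an AR(p) process read, in matrix form,
  Gamma_p phi = r_p,   with   (Gamma_p)_{ij} = gamma(|i - j|),
                       (r_p)_i = gamma(i),   i,j = 1..p.
Substitute the sample gammas (Toeplitz matrix and right-hand side of size 1):
  Gamma_p = [[8.0893]]
  r_p     = [5.7515]
With p = 1 this is the single equation gamma(0) phi_1 = gamma(1):
  phi_hat_1 = gamma(1) / gamma(0) = 5.7515 / 8.0893 = 0.7110.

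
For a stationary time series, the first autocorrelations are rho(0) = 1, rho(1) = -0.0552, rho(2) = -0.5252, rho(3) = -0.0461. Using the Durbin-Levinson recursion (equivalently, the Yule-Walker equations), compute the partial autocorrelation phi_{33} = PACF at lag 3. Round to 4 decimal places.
\phi_{33} = -0.1669

The PACF at lag k is phi_{kk}, the last component of the solution
to the Yule-Walker system G_k phi = r_k where
  (G_k)_{ij} = rho(|i - j|), (r_k)_i = rho(i), i,j = 1..k.
Equivalently, Durbin-Levinson gives phi_{kk} iteratively:
  phi_{11} = rho(1)
  phi_{kk} = [rho(k) - sum_{j=1..k-1} phi_{k-1,j} rho(k-j)]
            / [1 - sum_{j=1..k-1} phi_{k-1,j} rho(j)],
  phi_{k,j} = phi_{k-1,j} - phi_{kk} phi_{k-1,k-j},  j = 1..k-1.
Step k = 1:
  phi_11 = rho(1) = -0.0552.
Step k = 2:
  phi_22 = [rho(2) - phi_11 rho(1)] / [1 - phi_11 rho(1)] = [-0.5252 - (-0.0552)(-0.0552)] / [1 - (-0.0552)(-0.0552)]
         = -0.52824704 / 0.99695296 = -0.529862.
  Update: phi_21 = phi_11 - phi_22 phi_11 = -0.0552 - (-0.529862)(-0.0552) = -0.084448.
Step k = 3:
  phi_33 = [rho(3) - phi_21 rho(2) - phi_22 rho(1)] / [1 - phi_21 rho(1) - phi_22 rho(2)]
    numerator   = -0.0461 - (-0.084448)(-0.5252) - (-0.529862)(-0.0552) = -0.11970063
    denominator = 1 - (-0.084448)(-0.0552) - (-0.529862)(-0.5252) = 0.71705516
  phi_33 = -0.11970063 / 0.71705516 = -0.1669.
Therefore phi_{33} = -0.1669.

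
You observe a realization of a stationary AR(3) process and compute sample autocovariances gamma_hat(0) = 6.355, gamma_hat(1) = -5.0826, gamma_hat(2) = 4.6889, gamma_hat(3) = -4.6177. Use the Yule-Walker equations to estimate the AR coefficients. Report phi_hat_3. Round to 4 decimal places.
\hat\phi_{3} = -0.2380

The Yule-Walker equations for an AR(p) process read, in matrix form,
  Gamma_p phi = r_p,   with   (Gamma_p)_{ij} = gamma(|i - j|),
                       (r_p)_i = gamma(i),   i,j = 1..p.
Substitute the sample gammas (Toeplitz matrix and right-hand side of size 3):
  Gamma_p = [[6.355, -5.0826, 4.6889], [-5.0826, 6.355, -5.0826], [4.6889, -5.0826, 6.355]]
  r_p     = [-5.0826, 4.6889, -4.6177]
Written out (R1..R3):
  (R1) 6.355 phi_1 - 5.0826 phi_2 + 4.6889 phi_3 = -5.0826
  (R2) -5.0826 phi_1 + 6.355 phi_2 - 5.0826 phi_3 = 4.6889
  (R3) 4.6889 phi_1 - 5.0826 phi_2 + 6.355 phi_3 = -4.6177
Gaussian elimination:
  R2 <- R2 - (-5.0826/6.355) R1 = R2 - (-0.79978) R1:  2.29004 phi_2 - 1.332513 phi_3 = 0.62394
  R3 <- R3 - (4.6889/6.355) R1 = R3 - (0.737828) R1:  -1.332513 phi_2 + 2.895396 phi_3 = -0.867613
  R3 <- R3 - (-1.332513/2.29004) R2 = R3 - (-0.581873) R2:  2.120042 phi_3 = -0.504559
Back-substitution:
  phi_hat_3 = -0.504559 / 2.120042 = -0.237995
  phi_hat_2 = (0.62394 - (-1.332513)(-0.237995)) / 2.29004 = 0.133975
  phi_hat_1 = (-5.0826 - (-5.0826)(0.133975) - (4.6889)(-0.237995)) / 6.355 = -0.51703
So phi_hat = [-0.5170, 0.1340, -0.2380].
Therefore phi_hat_3 = -0.2380.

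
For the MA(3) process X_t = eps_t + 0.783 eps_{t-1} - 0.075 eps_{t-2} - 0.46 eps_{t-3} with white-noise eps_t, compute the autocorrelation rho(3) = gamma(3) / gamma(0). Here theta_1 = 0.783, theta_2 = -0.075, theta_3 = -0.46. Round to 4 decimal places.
\rho(3) = -0.2513

For an MA(q) process with theta_0 = 1, the autocovariance is
  gamma(k) = sigma^2 * sum_{i=0..q-k} theta_i * theta_{i+k},
and rho(k) = gamma(k) / gamma(0). Sigma^2 cancels.
  numerator   = (1)*(-0.46) = -0.46.
  denominator = (1)^2 + (0.783)^2 + (-0.075)^2 + (-0.46)^2 = 1.830314.
  rho(3) = -0.46 / 1.830314 = -0.2513.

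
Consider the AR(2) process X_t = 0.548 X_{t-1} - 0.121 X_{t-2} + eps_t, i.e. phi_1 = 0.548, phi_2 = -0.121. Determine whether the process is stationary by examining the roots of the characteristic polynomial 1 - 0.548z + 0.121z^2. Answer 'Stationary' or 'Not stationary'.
\text{Stationary}

The AR(p) characteristic polynomial is P(z) = 1 - 0.548z + 0.121z^2.
Stationarity requires all roots to lie outside the unit circle, i.e. |z| > 1 for every root.
Set 1 + (-0.548) z + (0.121) z^2 = 0, i.e. a z^2 + b z + c = 0 with a = 0.121, b = -0.548, c = 1.
Discriminant D = b^2 - 4ac = (-0.548)^2 - 4*(0.121)*1 = 0.300304 - (0.484) = -0.183696.
D < 0, so the roots are the complex-conjugate pair z = (-b +/- i sqrt(-D)) / (2a) = 2.2645 +/- 1.7711i.
For a conjugate pair |z|^2 = z * conj(z) = (product of roots) = c/a = 1/(0.121) = 8.264463, so |z| = sqrt(8.264463) = 2.8748 for both roots.
Moduli of all roots: 2.8748, 2.8748.
All moduli strictly greater than 1? Yes.
Verdict: Stationary.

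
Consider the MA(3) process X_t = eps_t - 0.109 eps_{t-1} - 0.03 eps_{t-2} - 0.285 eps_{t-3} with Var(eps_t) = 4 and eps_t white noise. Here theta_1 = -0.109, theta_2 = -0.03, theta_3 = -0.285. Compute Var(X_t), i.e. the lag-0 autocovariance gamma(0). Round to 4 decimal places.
\gamma(0) = 4.3760

For an MA(q) process X_t = eps_t + sum_i theta_i eps_{t-i} with
Var(eps_t) = sigma^2, the variance is
  gamma(0) = sigma^2 * (1 + sum_i theta_i^2).
  sum_i theta_i^2 = (-0.109)^2 + (-0.03)^2 + (-0.285)^2 = 0.011881 + 0.0009 + 0.081225 = 0.094006.
  gamma(0) = 4 * (1 + 0.094006) = 4 * 1.094006 = 4.376024, which rounds to 4.3760.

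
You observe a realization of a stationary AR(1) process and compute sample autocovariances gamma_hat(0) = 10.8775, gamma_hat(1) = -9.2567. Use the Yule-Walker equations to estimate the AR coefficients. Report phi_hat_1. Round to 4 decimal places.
\hat\phi_{1} = -0.8510

The Yule-Walker equations for an AR(p) process read, in matrix form,
  Gamma_p phi = r_p,   with   (Gamma_p)_{ij} = gamma(|i - j|),
                       (r_p)_i = gamma(i),   i,j = 1..p.
Substitute the sample gammas (Toeplitz matrix and right-hand side of size 1):
  Gamma_p = [[10.8775]]
  r_p     = [-9.2567]
With p = 1 this is the single equation gamma(0) phi_1 = gamma(1):
  phi_hat_1 = gamma(1) / gamma(0) = -9.2567 / 10.8775 = -0.8510.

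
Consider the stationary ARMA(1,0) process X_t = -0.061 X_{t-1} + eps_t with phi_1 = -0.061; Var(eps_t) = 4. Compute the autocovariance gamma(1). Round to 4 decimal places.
\gamma(1) = -0.2449

Multiply the model equation by X_{t-k} and take expectations. With theta_0 = psi_0 = 1 and psi_j the MA(infinity) weights, this gives
  gamma(k) - sum_i phi_i gamma(k-i) = c_k,
  c_k = sigma^2 * sum_{j=k..q} theta_j psi_{j-k}   (c_k = 0 for k > q),
using gamma(-m) = gamma(m).
Pure AR (q = 0): c_0 = sigma^2 = 4, c_k = 0 for k >= 1.
Equations for k = 0 and k = 1 (AR order 1):
  gamma(0) = phi_1 gamma(1) + c_0
  gamma(1) = phi_1 gamma(0) + c_1
Substituting the second into the first: gamma(0) (1 - phi_1^2) = c_0 + phi_1 c_1, so
  gamma(0) = c_0 / (1 - phi_1^2) = 4 / (1 - (-0.061)^2) = 4 / 0.996279 = 4.01494.
  gamma(1) = phi_1 gamma(0) = (-0.061)(4.01494) = -0.244911.
Therefore gamma(1) = -0.2449 (to 4 decimal places).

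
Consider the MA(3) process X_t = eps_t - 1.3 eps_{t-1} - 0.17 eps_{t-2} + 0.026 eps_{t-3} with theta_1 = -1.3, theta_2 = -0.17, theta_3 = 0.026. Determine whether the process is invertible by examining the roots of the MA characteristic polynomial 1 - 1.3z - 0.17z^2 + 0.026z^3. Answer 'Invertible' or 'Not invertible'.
\text{Not invertible}

The MA(q) characteristic polynomial is P(z) = 1 - 1.3z - 0.17z^2 + 0.026z^3.
Invertibility requires all roots to lie outside the unit circle, i.e. |z| > 1 for every root.
Degree 3: look for a simple real root z0 first, then factor out (1 - z/z0) and solve the remaining quadratic.
Testing z0 = -5: P(-5) = 1 + (-1.3)(-5) + (-0.17)(-5)^2 + (0.026)(-5)^3
  = 1 + (6.5) + (-4.25) + (-3.25) = 0.  So z_0 = -5 is a root, |z_0| = 5.
Divide out the factor (1 + 0.2 z) = (1 - z/z0) (since 1/z0 = -0.2):
  P(z) = (1 + 0.2 z)(1 + (-1.5) z + (0.13) z^2)
  [check: z-coef -1.5 - (-0.2) = -1.3; z^2-coef 0.13 - (-0.2)(-1.5) = -0.17; z^3-coef -(-0.2)(0.13) = 0.026.]
Remaining roots from the quadratic factor 1 + (-1.5) z + (0.13) z^2:
  Set 1 + (-1.5) z + (0.13) z^2 = 0, i.e. a z^2 + b z + c = 0 with a = 0.13, b = -1.5, c = 1.
  Discriminant D = b^2 - 4ac = (-1.5)^2 - 4*(0.13)*1 = 2.25 - (0.52) = 1.73.
  D >= 0, so the roots are real: z = (-b +/- sqrt(D)) / (2a) = (1.5 +/- 1.315295) / (0.26).
    z_1 = (1.5 + 1.315295) / (0.26) = 10.8281,   |z_1| = 10.8281.
    z_2 = (1.5 - 1.315295) / (0.26) = 0.7104,   |z_2| = 0.7104.
Moduli of all roots: 5.0000, 10.8281, 0.7104.
All moduli strictly greater than 1? No.
Verdict: Not invertible.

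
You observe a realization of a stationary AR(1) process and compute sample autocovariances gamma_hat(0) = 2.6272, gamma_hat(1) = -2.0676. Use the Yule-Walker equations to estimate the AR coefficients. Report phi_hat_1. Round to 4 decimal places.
\hat\phi_{1} = -0.7870

The Yule-Walker equations for an AR(p) process read, in matrix form,
  Gamma_p phi = r_p,   with   (Gamma_p)_{ij} = gamma(|i - j|),
                       (r_p)_i = gamma(i),   i,j = 1..p.
Substitute the sample gammas (Toeplitz matrix and right-hand side of size 1):
  Gamma_p = [[2.6272]]
  r_p     = [-2.0676]
With p = 1 this is the single equation gamma(0) phi_1 = gamma(1):
  phi_hat_1 = gamma(1) / gamma(0) = -2.0676 / 2.6272 = -0.7870.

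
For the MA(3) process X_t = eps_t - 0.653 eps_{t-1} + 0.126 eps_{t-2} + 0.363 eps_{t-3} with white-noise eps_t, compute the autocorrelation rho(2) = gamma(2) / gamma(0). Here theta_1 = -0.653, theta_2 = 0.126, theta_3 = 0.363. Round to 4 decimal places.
\rho(2) = -0.0705

For an MA(q) process with theta_0 = 1, the autocovariance is
  gamma(k) = sigma^2 * sum_{i=0..q-k} theta_i * theta_{i+k},
and rho(k) = gamma(k) / gamma(0). Sigma^2 cancels.
  numerator   = (1)*(0.126) + (-0.653)*(0.363) = -0.111039.
  denominator = (1)^2 + (-0.653)^2 + (0.126)^2 + (0.363)^2 = 1.574054.
  rho(2) = -0.111039 / 1.574054 = -0.0705.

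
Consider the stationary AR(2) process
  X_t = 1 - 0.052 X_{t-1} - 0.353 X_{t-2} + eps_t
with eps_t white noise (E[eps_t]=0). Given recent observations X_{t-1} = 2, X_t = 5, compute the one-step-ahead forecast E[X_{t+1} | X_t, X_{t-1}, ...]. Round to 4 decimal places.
E[X_{t+1} \mid \mathcal F_t] = 0.0340

For an AR(p) model X_t = c + sum_i phi_i X_{t-i} + eps_t, the
one-step-ahead conditional mean is
  E[X_{t+1} | X_t, ...] = c + sum_i phi_i X_{t+1-i}.
Substitute known values:
  E[X_{t+1} | ...] = 1 + (-0.052) * (5) + (-0.353) * (2)
                   = 0.0340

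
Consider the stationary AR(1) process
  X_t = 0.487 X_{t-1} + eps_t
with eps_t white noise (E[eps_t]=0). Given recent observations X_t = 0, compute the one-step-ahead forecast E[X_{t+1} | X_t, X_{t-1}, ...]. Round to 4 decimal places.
E[X_{t+1} \mid \mathcal F_t] = 0.0000

For an AR(p) model X_t = c + sum_i phi_i X_{t-i} + eps_t, the
one-step-ahead conditional mean is
  E[X_{t+1} | X_t, ...] = c + sum_i phi_i X_{t+1-i}.
Substitute known values:
  E[X_{t+1} | ...] = (0.487) * (0)
                   = 0.0000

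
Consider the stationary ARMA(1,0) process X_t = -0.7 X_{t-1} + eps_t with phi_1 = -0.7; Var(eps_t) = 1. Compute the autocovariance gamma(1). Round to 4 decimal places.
\gamma(1) = -1.3725

Multiply the model equation by X_{t-k} and take expectations. With theta_0 = psi_0 = 1 and psi_j the MA(infinity) weights, this gives
  gamma(k) - sum_i phi_i gamma(k-i) = c_k,
  c_k = sigma^2 * sum_{j=k..q} theta_j psi_{j-k}   (c_k = 0 for k > q),
using gamma(-m) = gamma(m).
Pure AR (q = 0): c_0 = sigma^2 = 1, c_k = 0 for k >= 1.
Equations for k = 0 and k = 1 (AR order 1):
  gamma(0) = phi_1 gamma(1) + c_0
  gamma(1) = phi_1 gamma(0) + c_1
Substituting the second into the first: gamma(0) (1 - phi_1^2) = c_0 + phi_1 c_1, so
  gamma(0) = c_0 / (1 - phi_1^2) = 1 / (1 - (-0.7)^2) = 1 / 0.51 = 1.960784.
  gamma(1) = phi_1 gamma(0) = (-0.7)(1.960784) = -1.372549.
Therefore gamma(1) = -1.3725 (to 4 decimal places).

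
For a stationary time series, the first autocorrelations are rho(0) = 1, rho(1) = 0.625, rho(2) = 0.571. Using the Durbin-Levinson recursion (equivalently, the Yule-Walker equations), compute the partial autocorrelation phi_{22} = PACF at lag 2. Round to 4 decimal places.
\phi_{22} = 0.2960

The PACF at lag k is phi_{kk}, the last component of the solution
to the Yule-Walker system G_k phi = r_k where
  (G_k)_{ij} = rho(|i - j|), (r_k)_i = rho(i), i,j = 1..k.
Equivalently, Durbin-Levinson gives phi_{kk} iteratively:
  phi_{11} = rho(1)
  phi_{kk} = [rho(k) - sum_{j=1..k-1} phi_{k-1,j} rho(k-j)]
            / [1 - sum_{j=1..k-1} phi_{k-1,j} rho(j)],
  phi_{k,j} = phi_{k-1,j} - phi_{kk} phi_{k-1,k-j},  j = 1..k-1.
Step k = 1:
  phi_11 = rho(1) = 0.625.
Step k = 2:
  phi_22 = [rho(2) - phi_11 rho(1)] / [1 - phi_11 rho(1)] = [0.571 - (0.625)(0.625)] / [1 - (0.625)(0.625)]
         = 0.180375 / 0.609375 = 0.296.
Therefore phi_{22} = 0.2960.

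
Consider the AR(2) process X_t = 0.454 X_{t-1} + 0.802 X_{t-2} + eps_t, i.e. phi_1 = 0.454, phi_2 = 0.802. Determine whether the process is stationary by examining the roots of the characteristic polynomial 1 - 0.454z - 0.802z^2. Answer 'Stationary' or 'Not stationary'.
\text{Not stationary}

The AR(p) characteristic polynomial is P(z) = 1 - 0.454z - 0.802z^2.
Stationarity requires all roots to lie outside the unit circle, i.e. |z| > 1 for every root.
Set 1 + (-0.454) z + (-0.802) z^2 = 0, i.e. a z^2 + b z + c = 0 with a = -0.802, b = -0.454, c = 1.
Discriminant D = b^2 - 4ac = (-0.454)^2 - 4*(-0.802)*1 = 0.206116 - (-3.208) = 3.414116.
D >= 0, so the roots are real: z = (-b +/- sqrt(D)) / (2a) = (0.454 +/- 1.847733) / (-1.604).
  z_1 = (0.454 + 1.847733) / (-1.604) = -1.435,   |z_1| = 1.435.
  z_2 = (0.454 - 1.847733) / (-1.604) = 0.8689,   |z_2| = 0.8689.
Moduli of all roots: 1.4350, 0.8689.
All moduli strictly greater than 1? No.
Verdict: Not stationary.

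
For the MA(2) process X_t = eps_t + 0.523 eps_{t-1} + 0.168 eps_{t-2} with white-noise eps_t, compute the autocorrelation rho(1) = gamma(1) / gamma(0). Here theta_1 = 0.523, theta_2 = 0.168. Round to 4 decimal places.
\rho(1) = 0.4693

For an MA(q) process with theta_0 = 1, the autocovariance is
  gamma(k) = sigma^2 * sum_{i=0..q-k} theta_i * theta_{i+k},
and rho(k) = gamma(k) / gamma(0). Sigma^2 cancels.
  numerator   = (1)*(0.523) + (0.523)*(0.168) = 0.610864.
  denominator = (1)^2 + (0.523)^2 + (0.168)^2 = 1.301753.
  rho(1) = 0.610864 / 1.301753 = 0.4693.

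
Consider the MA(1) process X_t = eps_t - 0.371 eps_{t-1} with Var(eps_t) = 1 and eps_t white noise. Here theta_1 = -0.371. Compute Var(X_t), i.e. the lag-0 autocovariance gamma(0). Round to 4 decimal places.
\gamma(0) = 1.1376

For an MA(q) process X_t = eps_t + sum_i theta_i eps_{t-i} with
Var(eps_t) = sigma^2, the variance is
  gamma(0) = sigma^2 * (1 + sum_i theta_i^2).
  sum_i theta_i^2 = (-0.371)^2 = 0.137641.
  gamma(0) = 1 * (1 + 0.137641) = 1 * 1.137641 = 1.137641, which rounds to 1.1376.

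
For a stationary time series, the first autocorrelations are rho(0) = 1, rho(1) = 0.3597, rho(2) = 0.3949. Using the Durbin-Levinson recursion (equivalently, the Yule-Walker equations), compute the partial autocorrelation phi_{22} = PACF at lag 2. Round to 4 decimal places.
\phi_{22} = 0.3050

The PACF at lag k is phi_{kk}, the last component of the solution
to the Yule-Walker system G_k phi = r_k where
  (G_k)_{ij} = rho(|i - j|), (r_k)_i = rho(i), i,j = 1..k.
Equivalently, Durbin-Levinson gives phi_{kk} iteratively:
  phi_{11} = rho(1)
  phi_{kk} = [rho(k) - sum_{j=1..k-1} phi_{k-1,j} rho(k-j)]
            / [1 - sum_{j=1..k-1} phi_{k-1,j} rho(j)],
  phi_{k,j} = phi_{k-1,j} - phi_{kk} phi_{k-1,k-j},  j = 1..k-1.
Step k = 1:
  phi_11 = rho(1) = 0.3597.
Step k = 2:
  phi_22 = [rho(2) - phi_11 rho(1)] / [1 - phi_11 rho(1)] = [0.3949 - (0.3597)(0.3597)] / [1 - (0.3597)(0.3597)]
         = 0.26551591 / 0.87061591 = 0.305.
Therefore phi_{22} = 0.3050.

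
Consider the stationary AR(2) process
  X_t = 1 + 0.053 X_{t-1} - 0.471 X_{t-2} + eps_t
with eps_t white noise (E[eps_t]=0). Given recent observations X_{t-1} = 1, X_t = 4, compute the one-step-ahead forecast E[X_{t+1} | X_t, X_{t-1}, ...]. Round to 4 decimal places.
E[X_{t+1} \mid \mathcal F_t] = 0.7410

For an AR(p) model X_t = c + sum_i phi_i X_{t-i} + eps_t, the
one-step-ahead conditional mean is
  E[X_{t+1} | X_t, ...] = c + sum_i phi_i X_{t+1-i}.
Substitute known values:
  E[X_{t+1} | ...] = 1 + (0.053) * (4) + (-0.471) * (1)
                   = 0.7410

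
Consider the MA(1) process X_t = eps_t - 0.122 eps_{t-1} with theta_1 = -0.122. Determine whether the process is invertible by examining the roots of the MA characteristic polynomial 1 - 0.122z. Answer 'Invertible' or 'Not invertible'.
\text{Invertible}

The MA(q) characteristic polynomial is P(z) = 1 - 0.122z.
Invertibility requires all roots to lie outside the unit circle, i.e. |z| > 1 for every root.
This is linear in z: 1 + (-0.122) z = 0  =>  z = -1/(-0.122) = 8.196721,  |z| = 8.196721.
Moduli of all roots: 8.1967.
All moduli strictly greater than 1? Yes.
Verdict: Invertible.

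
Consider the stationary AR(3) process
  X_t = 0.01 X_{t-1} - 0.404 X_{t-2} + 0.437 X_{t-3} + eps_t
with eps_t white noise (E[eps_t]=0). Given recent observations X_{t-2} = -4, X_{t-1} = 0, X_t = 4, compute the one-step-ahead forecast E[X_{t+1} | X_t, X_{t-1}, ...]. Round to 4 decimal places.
E[X_{t+1} \mid \mathcal F_t] = -1.7080

For an AR(p) model X_t = c + sum_i phi_i X_{t-i} + eps_t, the
one-step-ahead conditional mean is
  E[X_{t+1} | X_t, ...] = c + sum_i phi_i X_{t+1-i}.
Substitute known values:
  E[X_{t+1} | ...] = (0.01) * (4) + (-0.404) * (0) + (0.437) * (-4)
                   = -1.7080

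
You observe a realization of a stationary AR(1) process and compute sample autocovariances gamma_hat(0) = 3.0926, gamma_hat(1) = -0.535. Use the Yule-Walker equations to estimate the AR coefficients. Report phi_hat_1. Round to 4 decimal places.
\hat\phi_{1} = -0.1730

The Yule-Walker equations for an AR(p) process read, in matrix form,
  Gamma_p phi = r_p,   with   (Gamma_p)_{ij} = gamma(|i - j|),
                       (r_p)_i = gamma(i),   i,j = 1..p.
Substitute the sample gammas (Toeplitz matrix and right-hand side of size 1):
  Gamma_p = [[3.0926]]
  r_p     = [-0.535]
With p = 1 this is the single equation gamma(0) phi_1 = gamma(1):
  phi_hat_1 = gamma(1) / gamma(0) = -0.535 / 3.0926 = -0.1730.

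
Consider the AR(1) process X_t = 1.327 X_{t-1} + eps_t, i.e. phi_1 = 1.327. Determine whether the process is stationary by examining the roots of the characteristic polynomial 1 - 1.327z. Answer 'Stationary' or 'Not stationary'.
\text{Not stationary}

The AR(p) characteristic polynomial is P(z) = 1 - 1.327z.
Stationarity requires all roots to lie outside the unit circle, i.e. |z| > 1 for every root.
This is linear in z: 1 + (-1.327) z = 0  =>  z = -1/(-1.327) = 0.75358,  |z| = 0.75358.
Moduli of all roots: 0.7536.
All moduli strictly greater than 1? No.
Verdict: Not stationary.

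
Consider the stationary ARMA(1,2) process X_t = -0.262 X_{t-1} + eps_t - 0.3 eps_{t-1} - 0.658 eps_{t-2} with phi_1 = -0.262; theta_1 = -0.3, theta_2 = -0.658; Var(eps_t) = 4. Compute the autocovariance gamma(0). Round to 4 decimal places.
\gamma(0) = 6.3838

Multiply the model equation by X_{t-k} and take expectations. With theta_0 = psi_0 = 1 and psi_j the MA(infinity) weights, this gives
  gamma(k) - sum_i phi_i gamma(k-i) = c_k,
  c_k = sigma^2 * sum_{j=k..q} theta_j psi_{j-k}   (c_k = 0 for k > q),
using gamma(-m) = gamma(m).
psi-weights needed (psi_j = theta_j + sum_i phi_i psi_{j-i}):
  psi_1 = theta_1 + phi_1 = -0.3 + (-0.262) = -0.562
  psi_2 = theta_2 + phi_1 psi_1 = -0.658 + (-0.262)(-0.562) = -0.510756
Right-hand sides:
  c_0 = sigma^2 (1 + theta_1 psi_1 + theta_2 psi_2) = 4 * (1 + (-0.3)(-0.562) + (-0.658)(-0.510756)) = 4 * 1.504677 = 6.01871
  c_1 = sigma^2 (theta_1 + theta_2 psi_1) = 4 * (-0.3 + (-0.658)(-0.562)) = 0.279184
  c_2 = sigma^2 theta_2 = 4 * (-0.658) = -2.632
Equations for k = 0 and k = 1 (AR order 1):
  gamma(0) = phi_1 gamma(1) + c_0
  gamma(1) = phi_1 gamma(0) + c_1
Substituting the second into the first: gamma(0) (1 - phi_1^2) = c_0 + phi_1 c_1, so
  gamma(0) = (c_0 + phi_1 c_1) / (1 - phi_1^2) = (6.01871 + (-0.262)(0.279184)) / (1 - (-0.262)^2) = 5.945564 / 0.931356 = 6.383771.
Therefore gamma(0) = 6.3838 (to 4 decimal places).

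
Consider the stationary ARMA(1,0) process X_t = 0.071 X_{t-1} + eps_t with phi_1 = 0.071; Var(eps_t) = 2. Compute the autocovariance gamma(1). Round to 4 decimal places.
\gamma(1) = 0.1427

Multiply the model equation by X_{t-k} and take expectations. With theta_0 = psi_0 = 1 and psi_j the MA(infinity) weights, this gives
  gamma(k) - sum_i phi_i gamma(k-i) = c_k,
  c_k = sigma^2 * sum_{j=k..q} theta_j psi_{j-k}   (c_k = 0 for k > q),
using gamma(-m) = gamma(m).
Pure AR (q = 0): c_0 = sigma^2 = 2, c_k = 0 for k >= 1.
Equations for k = 0 and k = 1 (AR order 1):
  gamma(0) = phi_1 gamma(1) + c_0
  gamma(1) = phi_1 gamma(0) + c_1
Substituting the second into the first: gamma(0) (1 - phi_1^2) = c_0 + phi_1 c_1, so
  gamma(0) = c_0 / (1 - phi_1^2) = 2 / (1 - (0.071)^2) = 2 / 0.994959 = 2.010133.
  gamma(1) = phi_1 gamma(0) = (0.071)(2.010133) = 0.142719.
Therefore gamma(1) = 0.1427 (to 4 decimal places).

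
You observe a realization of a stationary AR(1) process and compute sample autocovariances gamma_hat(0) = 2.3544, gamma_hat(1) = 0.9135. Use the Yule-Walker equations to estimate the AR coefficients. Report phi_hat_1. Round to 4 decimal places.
\hat\phi_{1} = 0.3880

The Yule-Walker equations for an AR(p) process read, in matrix form,
  Gamma_p phi = r_p,   with   (Gamma_p)_{ij} = gamma(|i - j|),
                       (r_p)_i = gamma(i),   i,j = 1..p.
Substitute the sample gammas (Toeplitz matrix and right-hand side of size 1):
  Gamma_p = [[2.3544]]
  r_p     = [0.9135]
With p = 1 this is the single equation gamma(0) phi_1 = gamma(1):
  phi_hat_1 = gamma(1) / gamma(0) = 0.9135 / 2.3544 = 0.3880.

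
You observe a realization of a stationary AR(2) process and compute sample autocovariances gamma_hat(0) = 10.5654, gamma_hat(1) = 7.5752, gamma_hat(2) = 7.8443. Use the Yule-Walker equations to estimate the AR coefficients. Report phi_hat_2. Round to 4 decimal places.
\hat\phi_{2} = 0.4700

The Yule-Walker equations for an AR(p) process read, in matrix form,
  Gamma_p phi = r_p,   with   (Gamma_p)_{ij} = gamma(|i - j|),
                       (r_p)_i = gamma(i),   i,j = 1..p.
Substitute the sample gammas (Toeplitz matrix and right-hand side of size 2):
  Gamma_p = [[10.5654, 7.5752], [7.5752, 10.5654]]
  r_p     = [7.5752, 7.8443]
Written out:
  10.5654 phi_1 + 7.5752 phi_2 = 7.5752
  7.5752 phi_1 + 10.5654 phi_2 = 7.8443
Solve by Cramer's rule:
  det = gamma(0)^2 - gamma(1)^2 = (10.5654)^2 - (7.5752)^2 = 111.62767716 - 57.38365504 = 54.24402212
  phi_hat_1 = [gamma(1) gamma(0) - gamma(1) gamma(2)] / det = [(7.5752)(10.5654) - (7.5752)(7.8443)] / 54.24402212 = 20.61287672 / 54.24402212 = 0.38
  phi_hat_2 = [gamma(0) gamma(2) - gamma(1)^2] / det = [(10.5654)(7.8443) - (7.5752)^2] / 54.24402212 = 25.49451218 / 54.24402212 = 0.47
So phi_hat = [0.3800, 0.4700].
Therefore phi_hat_2 = 0.4700.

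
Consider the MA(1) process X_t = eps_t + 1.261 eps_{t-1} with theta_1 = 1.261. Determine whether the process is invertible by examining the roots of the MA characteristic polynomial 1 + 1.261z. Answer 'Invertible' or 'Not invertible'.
\text{Not invertible}

The MA(q) characteristic polynomial is P(z) = 1 + 1.261z.
Invertibility requires all roots to lie outside the unit circle, i.e. |z| > 1 for every root.
This is linear in z: 1 + (1.261) z = 0  =>  z = -1/(1.261) = -0.793021,  |z| = 0.793021.
Moduli of all roots: 0.7930.
All moduli strictly greater than 1? No.
Verdict: Not invertible.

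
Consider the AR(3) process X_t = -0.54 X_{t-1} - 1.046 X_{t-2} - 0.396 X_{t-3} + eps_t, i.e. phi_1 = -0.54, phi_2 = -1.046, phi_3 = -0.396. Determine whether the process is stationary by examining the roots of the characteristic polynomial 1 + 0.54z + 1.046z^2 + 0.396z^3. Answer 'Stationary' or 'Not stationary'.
\text{Stationary}

The AR(p) characteristic polynomial is P(z) = 1 + 0.54z + 1.046z^2 + 0.396z^3.
Stationarity requires all roots to lie outside the unit circle, i.e. |z| > 1 for every root.
Degree 3: look for a simple real root z0 first, then factor out (1 - z/z0) and solve the remaining quadratic.
Testing z0 = -2.5: P(-2.5) = 1 + (0.54)(-2.5) + (1.046)(-2.5)^2 + (0.396)(-2.5)^3
  = 1 + (-1.35) + (6.5375) + (-6.1875) = 0.  So z_0 = -2.5 is a root, |z_0| = 2.5.
Divide out the factor (1 + 0.4 z) = (1 - z/z0) (since 1/z0 = -0.4):
  P(z) = (1 + 0.4 z)(1 + (0.14) z + (0.99) z^2)
  [check: z-coef 0.14 - (-0.4) = 0.54; z^2-coef 0.99 - (-0.4)(0.14) = 1.046; z^3-coef -(-0.4)(0.99) = 0.396.]
Remaining roots from the quadratic factor 1 + (0.14) z + (0.99) z^2:
  Set 1 + (0.14) z + (0.99) z^2 = 0, i.e. a z^2 + b z + c = 0 with a = 0.99, b = 0.14, c = 1.
  Discriminant D = b^2 - 4ac = (0.14)^2 - 4*(0.99)*1 = 0.0196 - (3.96) = -3.9404.
  D < 0, so the roots are the complex-conjugate pair z = (-b +/- i sqrt(-D)) / (2a) = -0.0707 +/- 1.0025i.
  For a conjugate pair |z|^2 = z * conj(z) = (product of roots) = c/a = 1/(0.99) = 1.010101, so |z| = sqrt(1.010101) = 1.005 for both roots.
Moduli of all roots: 2.5000, 1.0050, 1.0050.
All moduli strictly greater than 1? Yes.
Verdict: Stationary.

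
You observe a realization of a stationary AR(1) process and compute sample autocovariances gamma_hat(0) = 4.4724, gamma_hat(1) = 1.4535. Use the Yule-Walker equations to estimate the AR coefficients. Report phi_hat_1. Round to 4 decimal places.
\hat\phi_{1} = 0.3250

The Yule-Walker equations for an AR(p) process read, in matrix form,
  Gamma_p phi = r_p,   with   (Gamma_p)_{ij} = gamma(|i - j|),
                       (r_p)_i = gamma(i),   i,j = 1..p.
Substitute the sample gammas (Toeplitz matrix and right-hand side of size 1):
  Gamma_p = [[4.4724]]
  r_p     = [1.4535]
With p = 1 this is the single equation gamma(0) phi_1 = gamma(1):
  phi_hat_1 = gamma(1) / gamma(0) = 1.4535 / 4.4724 = 0.3250.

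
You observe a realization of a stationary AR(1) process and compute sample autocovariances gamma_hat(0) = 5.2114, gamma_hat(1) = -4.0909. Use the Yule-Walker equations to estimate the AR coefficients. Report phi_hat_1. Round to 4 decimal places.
\hat\phi_{1} = -0.7850

The Yule-Walker equations for an AR(p) process read, in matrix form,
  Gamma_p phi = r_p,   with   (Gamma_p)_{ij} = gamma(|i - j|),
                       (r_p)_i = gamma(i),   i,j = 1..p.
Substitute the sample gammas (Toeplitz matrix and right-hand side of size 1):
  Gamma_p = [[5.2114]]
  r_p     = [-4.0909]
With p = 1 this is the single equation gamma(0) phi_1 = gamma(1):
  phi_hat_1 = gamma(1) / gamma(0) = -4.0909 / 5.2114 = -0.7850.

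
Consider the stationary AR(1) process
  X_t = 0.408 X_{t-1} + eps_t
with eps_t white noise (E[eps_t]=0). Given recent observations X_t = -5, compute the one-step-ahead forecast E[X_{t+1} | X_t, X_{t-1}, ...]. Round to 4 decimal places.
E[X_{t+1} \mid \mathcal F_t] = -2.0400

For an AR(p) model X_t = c + sum_i phi_i X_{t-i} + eps_t, the
one-step-ahead conditional mean is
  E[X_{t+1} | X_t, ...] = c + sum_i phi_i X_{t+1-i}.
Substitute known values:
  E[X_{t+1} | ...] = (0.408) * (-5)
                   = -2.0400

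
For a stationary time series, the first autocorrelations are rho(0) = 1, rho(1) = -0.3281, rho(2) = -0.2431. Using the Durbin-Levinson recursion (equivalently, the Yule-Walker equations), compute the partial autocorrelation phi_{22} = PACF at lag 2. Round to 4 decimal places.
\phi_{22} = -0.3931

The PACF at lag k is phi_{kk}, the last component of the solution
to the Yule-Walker system G_k phi = r_k where
  (G_k)_{ij} = rho(|i - j|), (r_k)_i = rho(i), i,j = 1..k.
Equivalently, Durbin-Levinson gives phi_{kk} iteratively:
  phi_{11} = rho(1)
  phi_{kk} = [rho(k) - sum_{j=1..k-1} phi_{k-1,j} rho(k-j)]
            / [1 - sum_{j=1..k-1} phi_{k-1,j} rho(j)],
  phi_{k,j} = phi_{k-1,j} - phi_{kk} phi_{k-1,k-j},  j = 1..k-1.
Step k = 1:
  phi_11 = rho(1) = -0.3281.
Step k = 2:
  phi_22 = [rho(2) - phi_11 rho(1)] / [1 - phi_11 rho(1)] = [-0.2431 - (-0.3281)(-0.3281)] / [1 - (-0.3281)(-0.3281)]
         = -0.35074961 / 0.89235039 = -0.3931.
Therefore phi_{22} = -0.3931.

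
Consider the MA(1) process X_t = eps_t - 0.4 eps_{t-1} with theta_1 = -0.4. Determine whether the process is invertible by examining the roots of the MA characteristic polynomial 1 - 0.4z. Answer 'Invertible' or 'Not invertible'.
\text{Invertible}

The MA(q) characteristic polynomial is P(z) = 1 - 0.4z.
Invertibility requires all roots to lie outside the unit circle, i.e. |z| > 1 for every root.
This is linear in z: 1 + (-0.4) z = 0  =>  z = -1/(-0.4) = 2.5,  |z| = 2.5.
Moduli of all roots: 2.5000.
All moduli strictly greater than 1? Yes.
Verdict: Invertible.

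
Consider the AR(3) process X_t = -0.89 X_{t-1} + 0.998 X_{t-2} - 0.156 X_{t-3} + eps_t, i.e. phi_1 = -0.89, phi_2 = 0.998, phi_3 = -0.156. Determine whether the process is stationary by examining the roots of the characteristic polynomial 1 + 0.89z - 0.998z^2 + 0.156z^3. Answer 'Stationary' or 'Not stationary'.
\text{Not stationary}

The AR(p) characteristic polynomial is P(z) = 1 + 0.89z - 0.998z^2 + 0.156z^3.
Stationarity requires all roots to lie outside the unit circle, i.e. |z| > 1 for every root.
Degree 3: look for a simple real root z0 first, then factor out (1 - z/z0) and solve the remaining quadratic.
Testing z0 = 5: P(5) = 1 + (0.89)(5) + (-0.998)(5)^2 + (0.156)(5)^3
  = 1 + (4.45) + (-24.95) + (19.5) = 0.  So z_0 = 5 is a root, |z_0| = 5.
Divide out the factor (1 - 0.2 z) = (1 - z/z0) (since 1/z0 = 0.2):
  P(z) = (1 - 0.2 z)(1 + (1.09) z + (-0.78) z^2)
  [check: z-coef 1.09 - (0.2) = 0.89; z^2-coef -0.78 - (0.2)(1.09) = -0.998; z^3-coef -(0.2)(-0.78) = 0.156.]
Remaining roots from the quadratic factor 1 + (1.09) z + (-0.78) z^2:
  Set 1 + (1.09) z + (-0.78) z^2 = 0, i.e. a z^2 + b z + c = 0 with a = -0.78, b = 1.09, c = 1.
  Discriminant D = b^2 - 4ac = (1.09)^2 - 4*(-0.78)*1 = 1.1881 - (-3.12) = 4.3081.
  D >= 0, so the roots are real: z = (-b +/- sqrt(D)) / (2a) = (-1.09 +/- 2.075596) / (-1.56).
    z_1 = (-1.09 + 2.075596) / (-1.56) = -0.6318,   |z_1| = 0.6318.
    z_2 = (-1.09 - 2.075596) / (-1.56) = 2.0292,   |z_2| = 2.0292.
Moduli of all roots: 5.0000, 0.6318, 2.0292.
All moduli strictly greater than 1? No.
Verdict: Not stationary.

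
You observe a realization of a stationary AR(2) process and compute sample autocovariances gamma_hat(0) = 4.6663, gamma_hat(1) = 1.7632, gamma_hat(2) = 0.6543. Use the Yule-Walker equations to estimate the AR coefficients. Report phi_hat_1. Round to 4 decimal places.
\hat\phi_{1} = 0.3790

The Yule-Walker equations for an AR(p) process read, in matrix form,
  Gamma_p phi = r_p,   with   (Gamma_p)_{ij} = gamma(|i - j|),
                       (r_p)_i = gamma(i),   i,j = 1..p.
Substitute the sample gammas (Toeplitz matrix and right-hand side of size 2):
  Gamma_p = [[4.6663, 1.7632], [1.7632, 4.6663]]
  r_p     = [1.7632, 0.6543]
Written out:
  4.6663 phi_1 + 1.7632 phi_2 = 1.7632
  1.7632 phi_1 + 4.6663 phi_2 = 0.6543
Solve by Cramer's rule:
  det = gamma(0)^2 - gamma(1)^2 = (4.6663)^2 - (1.7632)^2 = 21.77435569 - 3.10887424 = 18.66548145
  phi_hat_1 = [gamma(1) gamma(0) - gamma(1) gamma(2)] / det = [(1.7632)(4.6663) - (1.7632)(0.6543)] / 18.66548145 = 7.0739584 / 18.66548145 = 0.379
  phi_hat_2 = [gamma(0) gamma(2) - gamma(1)^2] / det = [(4.6663)(0.6543) - (1.7632)^2] / 18.66548145 = -0.05571415 / 18.66548145 = -0.003
So phi_hat = [0.3790, -0.0030].
Therefore phi_hat_1 = 0.3790.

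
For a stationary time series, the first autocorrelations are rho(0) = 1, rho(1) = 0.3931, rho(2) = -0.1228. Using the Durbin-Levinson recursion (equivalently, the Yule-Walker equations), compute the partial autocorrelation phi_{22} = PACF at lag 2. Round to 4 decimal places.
\phi_{22} = -0.3280

The PACF at lag k is phi_{kk}, the last component of the solution
to the Yule-Walker system G_k phi = r_k where
  (G_k)_{ij} = rho(|i - j|), (r_k)_i = rho(i), i,j = 1..k.
Equivalently, Durbin-Levinson gives phi_{kk} iteratively:
  phi_{11} = rho(1)
  phi_{kk} = [rho(k) - sum_{j=1..k-1} phi_{k-1,j} rho(k-j)]
            / [1 - sum_{j=1..k-1} phi_{k-1,j} rho(j)],
  phi_{k,j} = phi_{k-1,j} - phi_{kk} phi_{k-1,k-j},  j = 1..k-1.
Step k = 1:
  phi_11 = rho(1) = 0.3931.
Step k = 2:
  phi_22 = [rho(2) - phi_11 rho(1)] / [1 - phi_11 rho(1)] = [-0.1228 - (0.3931)(0.3931)] / [1 - (0.3931)(0.3931)]
         = -0.27732761 / 0.84547239 = -0.328.
Therefore phi_{22} = -0.3280.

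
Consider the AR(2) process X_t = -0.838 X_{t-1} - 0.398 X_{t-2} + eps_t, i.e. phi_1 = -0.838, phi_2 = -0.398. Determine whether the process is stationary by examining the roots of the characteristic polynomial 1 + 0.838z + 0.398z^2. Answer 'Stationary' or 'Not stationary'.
\text{Stationary}

The AR(p) characteristic polynomial is P(z) = 1 + 0.838z + 0.398z^2.
Stationarity requires all roots to lie outside the unit circle, i.e. |z| > 1 for every root.
Set 1 + (0.838) z + (0.398) z^2 = 0, i.e. a z^2 + b z + c = 0 with a = 0.398, b = 0.838, c = 1.
Discriminant D = b^2 - 4ac = (0.838)^2 - 4*(0.398)*1 = 0.702244 - (1.592) = -0.889756.
D < 0, so the roots are the complex-conjugate pair z = (-b +/- i sqrt(-D)) / (2a) = -1.0528 +/- 1.185i.
For a conjugate pair |z|^2 = z * conj(z) = (product of roots) = c/a = 1/(0.398) = 2.512563, so |z| = sqrt(2.512563) = 1.5851 for both roots.
Moduli of all roots: 1.5851, 1.5851.
All moduli strictly greater than 1? Yes.
Verdict: Stationary.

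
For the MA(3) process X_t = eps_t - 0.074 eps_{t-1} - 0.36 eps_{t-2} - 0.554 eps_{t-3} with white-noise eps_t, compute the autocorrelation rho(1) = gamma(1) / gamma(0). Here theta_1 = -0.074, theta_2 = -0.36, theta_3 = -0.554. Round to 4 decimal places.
\rho(1) = 0.1055

For an MA(q) process with theta_0 = 1, the autocovariance is
  gamma(k) = sigma^2 * sum_{i=0..q-k} theta_i * theta_{i+k},
and rho(k) = gamma(k) / gamma(0). Sigma^2 cancels.
  numerator   = (1)*(-0.074) + (-0.074)*(-0.36) + (-0.36)*(-0.554) = 0.15208.
  denominator = (1)^2 + (-0.074)^2 + (-0.36)^2 + (-0.554)^2 = 1.441992.
  rho(1) = 0.15208 / 1.441992 = 0.1055.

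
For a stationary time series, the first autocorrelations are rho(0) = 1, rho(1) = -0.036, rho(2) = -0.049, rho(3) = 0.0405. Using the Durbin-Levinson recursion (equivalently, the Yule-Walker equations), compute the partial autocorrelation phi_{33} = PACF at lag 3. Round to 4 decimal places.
\phi_{33} = 0.0370

The PACF at lag k is phi_{kk}, the last component of the solution
to the Yule-Walker system G_k phi = r_k where
  (G_k)_{ij} = rho(|i - j|), (r_k)_i = rho(i), i,j = 1..k.
Equivalently, Durbin-Levinson gives phi_{kk} iteratively:
  phi_{11} = rho(1)
  phi_{kk} = [rho(k) - sum_{j=1..k-1} phi_{k-1,j} rho(k-j)]
            / [1 - sum_{j=1..k-1} phi_{k-1,j} rho(j)],
  phi_{k,j} = phi_{k-1,j} - phi_{kk} phi_{k-1,k-j},  j = 1..k-1.
Step k = 1:
  phi_11 = rho(1) = -0.036.
Step k = 2:
  phi_22 = [rho(2) - phi_11 rho(1)] / [1 - phi_11 rho(1)] = [-0.049 - (-0.036)(-0.036)] / [1 - (-0.036)(-0.036)]
         = -0.050296 / 0.998704 = -0.050361.
  Update: phi_21 = phi_11 - phi_22 phi_11 = -0.036 - (-0.050361)(-0.036) = -0.037813.
Step k = 3:
  phi_33 = [rho(3) - phi_21 rho(2) - phi_22 rho(1)] / [1 - phi_21 rho(1) - phi_22 rho(2)]
    numerator   = 0.0405 - (-0.037813)(-0.049) - (-0.050361)(-0.036) = 0.03683416
    denominator = 1 - (-0.037813)(-0.036) - (-0.050361)(-0.049) = 0.99617103
  phi_33 = 0.03683416 / 0.99617103 = 0.037.
Therefore phi_{33} = 0.0370.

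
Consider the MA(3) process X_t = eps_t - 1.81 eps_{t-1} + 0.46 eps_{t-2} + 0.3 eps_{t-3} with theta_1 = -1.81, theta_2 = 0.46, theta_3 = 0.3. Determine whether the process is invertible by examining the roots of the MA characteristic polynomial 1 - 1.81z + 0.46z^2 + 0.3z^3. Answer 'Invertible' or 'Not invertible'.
\text{Not invertible}

The MA(q) characteristic polynomial is P(z) = 1 - 1.81z + 0.46z^2 + 0.3z^3.
Invertibility requires all roots to lie outside the unit circle, i.e. |z| > 1 for every root.
Degree 3: look for a simple real root z0 first, then factor out (1 - z/z0) and solve the remaining quadratic.
Testing z0 = 0.8: P(0.8) = 1 + (-1.81)(0.8) + (0.46)(0.8)^2 + (0.3)(0.8)^3
  = 1 + (-1.448) + (0.2944) + (0.1536) = 0.  So z_0 = 0.8 is a root, |z_0| = 0.8.
Divide out the factor (1 - 1.25 z) = (1 - z/z0) (since 1/z0 = 1.25):
  P(z) = (1 - 1.25 z)(1 + (-0.56) z + (-0.24) z^2)
  [check: z-coef -0.56 - (1.25) = -1.81; z^2-coef -0.24 - (1.25)(-0.56) = 0.46; z^3-coef -(1.25)(-0.24) = 0.3.]
Remaining roots from the quadratic factor 1 + (-0.56) z + (-0.24) z^2:
  Set 1 + (-0.56) z + (-0.24) z^2 = 0, i.e. a z^2 + b z + c = 0 with a = -0.24, b = -0.56, c = 1.
  Discriminant D = b^2 - 4ac = (-0.56)^2 - 4*(-0.24)*1 = 0.3136 - (-0.96) = 1.2736.
  D >= 0, so the roots are real: z = (-b +/- sqrt(D)) / (2a) = (0.56 +/- 1.128539) / (-0.48).
    z_1 = (0.56 + 1.128539) / (-0.48) = -3.5178,   |z_1| = 3.5178.
    z_2 = (0.56 - 1.128539) / (-0.48) = 1.1845,   |z_2| = 1.1845.
Moduli of all roots: 0.8000, 3.5178, 1.1845.
All moduli strictly greater than 1? No.
Verdict: Not invertible.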